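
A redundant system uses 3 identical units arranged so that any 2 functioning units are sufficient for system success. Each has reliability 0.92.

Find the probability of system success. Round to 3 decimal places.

R = Σ_{i=2}^{3} C(3,i) p^i (1−p)^{3−i} with p = 0.92
C(3,2)·0.92^2·0.08^1 = 0.20314
C(3,3)·0.92^3·0.08^0 = 0.77869
Sum = 0.982

0.982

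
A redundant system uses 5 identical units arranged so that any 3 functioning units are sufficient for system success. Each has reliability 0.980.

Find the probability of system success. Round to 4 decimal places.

0.9999

R = Σ_{i=3}^{5} C(5,i) p^i (1−p)^{5−i} with p = 0.980
C(5,3)·0.980^3·0.020^2 = 0.003765
C(5,4)·0.980^4·0.020^1 = 0.092237
C(5,5)·0.980^5·0.020^0 = 0.903921
Sum = 0.9999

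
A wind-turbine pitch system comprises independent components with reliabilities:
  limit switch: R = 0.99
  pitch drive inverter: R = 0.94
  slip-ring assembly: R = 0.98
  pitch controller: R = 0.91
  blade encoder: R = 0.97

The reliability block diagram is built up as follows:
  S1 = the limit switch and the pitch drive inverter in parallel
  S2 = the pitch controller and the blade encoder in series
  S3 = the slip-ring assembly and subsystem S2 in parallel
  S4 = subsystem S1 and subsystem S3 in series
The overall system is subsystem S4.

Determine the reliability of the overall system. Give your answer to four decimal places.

0.9971

Parallel (limit switch and pitch drive inverter): 1 − (1 − 0.990000)(1 − 0.940000) = 0.999400
Series (pitch controller and blade encoder): 0.910000 × 0.970000 = 0.882700
Parallel (slip-ring assembly and [0.882700]): 1 − (1 − 0.980000)(1 − 0.882700) = 0.997654
Series ([0.999400] and [0.997654]): 0.999400 × 0.997654 = 0.9971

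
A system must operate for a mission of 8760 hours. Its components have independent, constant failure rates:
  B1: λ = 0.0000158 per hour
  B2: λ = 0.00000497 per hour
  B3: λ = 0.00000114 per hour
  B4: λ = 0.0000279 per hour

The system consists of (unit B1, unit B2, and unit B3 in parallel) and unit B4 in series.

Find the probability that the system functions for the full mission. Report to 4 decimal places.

R(B1) = exp(−0.0000158 × 8760) = 0.870743
R(B2) = exp(−0.00000497 × 8760) = 0.957397
R(B3) = exp(−0.00000114 × 8760) = 0.990063
R(B4) = exp(−0.0000279 × 8760) = 0.783171
Parallel (B1, B2, and B3): 1 − (1 − 0.870743)(1 − 0.957397)(1 − 0.990063) = 0.999945
Series ([0.999945] and B4): 0.999945 × 0.783171 = 0.7831

0.7831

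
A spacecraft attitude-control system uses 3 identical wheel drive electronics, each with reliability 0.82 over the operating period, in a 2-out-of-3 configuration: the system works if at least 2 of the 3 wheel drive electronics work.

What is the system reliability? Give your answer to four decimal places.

R = Σ_{i=2}^{3} C(3,i) p^i (1−p)^{3−i} with p = 0.82
C(3,2)·0.82^2·0.18^1 = 0.363096
C(3,3)·0.82^3·0.18^0 = 0.551368
Sum = 0.9145

0.9145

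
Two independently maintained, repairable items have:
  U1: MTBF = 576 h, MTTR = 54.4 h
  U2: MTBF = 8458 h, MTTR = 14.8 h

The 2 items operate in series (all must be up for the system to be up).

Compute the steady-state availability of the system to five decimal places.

0.91211

A(U1) = MTBF/(MTBF+MTTR) = 576/(576+54.4) = 0.913706
A(U2) = MTBF/(MTBF+MTTR) = 8458/(8458+14.8) = 0.998253
Series availability: 0.913706 × 0.998253 = 0.91211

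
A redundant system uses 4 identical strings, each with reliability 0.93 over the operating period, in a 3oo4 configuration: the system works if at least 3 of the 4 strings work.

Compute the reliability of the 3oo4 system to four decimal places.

0.9733

R = Σ_{i=3}^{4} C(4,i) p^i (1−p)^{4−i} with p = 0.93
C(4,3)·0.93^3·0.07^1 = 0.225220
C(4,4)·0.93^4·0.07^0 = 0.748052
Sum = 0.9733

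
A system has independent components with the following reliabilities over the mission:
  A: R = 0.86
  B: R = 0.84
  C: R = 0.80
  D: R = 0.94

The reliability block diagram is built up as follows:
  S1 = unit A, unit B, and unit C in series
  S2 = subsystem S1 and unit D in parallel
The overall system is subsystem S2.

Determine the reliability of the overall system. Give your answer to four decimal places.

0.9747

Series (A, B, and C): 0.860000 × 0.840000 × 0.800000 = 0.577920
Parallel ([0.577920] and D): 1 − (1 − 0.577920)(1 − 0.940000) = 0.9747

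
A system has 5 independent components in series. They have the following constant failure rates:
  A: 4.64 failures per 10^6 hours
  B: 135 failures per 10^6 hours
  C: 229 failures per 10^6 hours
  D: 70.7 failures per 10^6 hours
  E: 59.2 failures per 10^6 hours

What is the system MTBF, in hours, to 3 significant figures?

2010

Series of exponential components: λ_sys = Σ λ_i
λ_sys = 0.00000464 + 0.000135 + 0.000229 + 0.0000707 + 0.0000592 = 4.9854e-04 /h
MTBF = 1 / λ_sys = 2010 h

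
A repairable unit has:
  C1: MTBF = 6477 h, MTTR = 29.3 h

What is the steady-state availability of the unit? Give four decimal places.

0.9955

A(C1) = MTBF/(MTBF+MTTR) = 6477/(6477+29.3) = 0.9955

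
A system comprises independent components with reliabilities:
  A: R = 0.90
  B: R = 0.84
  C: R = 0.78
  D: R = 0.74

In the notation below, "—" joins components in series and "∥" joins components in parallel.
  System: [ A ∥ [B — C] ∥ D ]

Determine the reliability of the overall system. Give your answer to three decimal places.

Series (B and C): 0.84000 × 0.78000 = 0.65520
Parallel (A, [0.65520], and D): 1 − (1 − 0.90000)(1 − 0.65520)(1 − 0.74000) = 0.991

0.991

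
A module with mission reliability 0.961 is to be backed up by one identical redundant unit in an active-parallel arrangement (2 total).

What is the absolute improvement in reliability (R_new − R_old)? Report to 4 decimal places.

R_before = 0.961
R_after = 1 − (1 − 0.961)^2 = 0.9985
ΔR = 0.9985 − 0.961 = 0.0375

0.0375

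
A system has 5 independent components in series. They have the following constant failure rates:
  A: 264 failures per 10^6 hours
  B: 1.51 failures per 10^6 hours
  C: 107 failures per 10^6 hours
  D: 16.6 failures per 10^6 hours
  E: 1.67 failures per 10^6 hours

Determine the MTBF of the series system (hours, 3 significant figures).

2560

Series of exponential components: λ_sys = Σ λ_i
λ_sys = 0.000264 + 0.00000151 + 0.000107 + 0.0000166 + 0.00000167 = 3.9078e-04 /h
MTBF = 1 / λ_sys = 2560 h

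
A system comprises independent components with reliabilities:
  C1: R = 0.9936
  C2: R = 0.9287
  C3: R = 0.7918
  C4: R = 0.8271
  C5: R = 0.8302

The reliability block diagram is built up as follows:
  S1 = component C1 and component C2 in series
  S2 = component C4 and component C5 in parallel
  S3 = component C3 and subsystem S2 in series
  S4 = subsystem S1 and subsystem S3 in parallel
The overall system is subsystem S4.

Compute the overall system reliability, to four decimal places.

0.9821

Series (C1 and C2): 0.993600 × 0.928700 = 0.922756
Parallel (C4 and C5): 1 − (1 − 0.827100)(1 − 0.830200) = 0.970642
Series (C3 and [0.970642]): 0.791800 × 0.970642 = 0.768554
Parallel ([0.922756] and [0.768554]): 1 − (1 − 0.922756)(1 − 0.768554) = 0.9821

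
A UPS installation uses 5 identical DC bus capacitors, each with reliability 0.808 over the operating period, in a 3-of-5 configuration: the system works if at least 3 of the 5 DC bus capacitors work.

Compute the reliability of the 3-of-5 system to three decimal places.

R = Σ_{i=3}^{5} C(5,i) p^i (1−p)^{5−i} with p = 0.808
C(5,3)·0.808^3·0.192^2 = 0.19446
C(5,4)·0.808^4·0.192^1 = 0.40918
C(5,5)·0.808^5·0.192^0 = 0.34439
Sum = 0.948

0.948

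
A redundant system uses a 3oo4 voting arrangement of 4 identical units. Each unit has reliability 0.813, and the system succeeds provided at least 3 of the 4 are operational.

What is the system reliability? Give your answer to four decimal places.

R = Σ_{i=3}^{4} C(4,i) p^i (1−p)^{4−i} with p = 0.813
C(4,3)·0.813^3·0.187^1 = 0.401951
C(4,4)·0.813^4·0.187^0 = 0.436880
Sum = 0.8388

0.8388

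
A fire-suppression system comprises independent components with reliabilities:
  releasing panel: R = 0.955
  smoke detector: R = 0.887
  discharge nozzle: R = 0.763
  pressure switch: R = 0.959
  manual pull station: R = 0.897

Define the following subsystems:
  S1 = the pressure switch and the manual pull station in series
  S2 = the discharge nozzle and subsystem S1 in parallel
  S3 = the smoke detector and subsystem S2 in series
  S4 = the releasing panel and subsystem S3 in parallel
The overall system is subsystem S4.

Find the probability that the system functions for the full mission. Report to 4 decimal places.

0.9936

Series (pressure switch and manual pull station): 0.959000 × 0.897000 = 0.860223
Parallel (discharge nozzle and [0.860223]): 1 − (1 − 0.763000)(1 − 0.860223) = 0.966873
Series (smoke detector and [0.966873]): 0.887000 × 0.966873 = 0.857616
Parallel (releasing panel and [0.857616]): 1 − (1 − 0.955000)(1 − 0.857616) = 0.9936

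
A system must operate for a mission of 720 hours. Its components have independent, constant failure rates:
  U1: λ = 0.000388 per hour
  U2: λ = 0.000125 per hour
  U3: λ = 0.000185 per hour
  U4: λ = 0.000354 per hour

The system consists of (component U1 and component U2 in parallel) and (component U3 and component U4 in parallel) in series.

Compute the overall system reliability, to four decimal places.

0.9516

R(U1) = exp(−0.000388 × 720) = 0.756268
R(U2) = exp(−0.000125 × 720) = 0.913931
R(U3) = exp(−0.000185 × 720) = 0.875290
R(U4) = exp(−0.000354 × 720) = 0.775009
Parallel (U1 and U2): 1 − (1 − 0.756268)(1 − 0.913931) = 0.979022
Parallel (U3 and U4): 1 − (1 − 0.875290)(1 − 0.775009) = 0.971941
Series ([0.979022] and [0.971941]): 0.979022 × 0.971941 = 0.9516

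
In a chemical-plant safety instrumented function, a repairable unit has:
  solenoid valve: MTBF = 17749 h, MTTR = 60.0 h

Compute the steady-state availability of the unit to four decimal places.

A(solenoid valve) = MTBF/(MTBF+MTTR) = 17749/(17749+60.0) = 0.9966

0.9966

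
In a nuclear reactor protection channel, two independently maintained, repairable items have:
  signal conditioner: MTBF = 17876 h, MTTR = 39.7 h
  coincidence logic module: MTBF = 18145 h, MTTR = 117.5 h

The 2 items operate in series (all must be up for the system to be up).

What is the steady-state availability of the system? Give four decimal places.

0.9914

A(signal conditioner) = MTBF/(MTBF+MTTR) = 17876/(17876+39.7) = 0.997784
A(coincidence logic module) = MTBF/(MTBF+MTTR) = 18145/(18145+117.5) = 0.993566
Series availability: 0.997784 × 0.993566 = 0.9914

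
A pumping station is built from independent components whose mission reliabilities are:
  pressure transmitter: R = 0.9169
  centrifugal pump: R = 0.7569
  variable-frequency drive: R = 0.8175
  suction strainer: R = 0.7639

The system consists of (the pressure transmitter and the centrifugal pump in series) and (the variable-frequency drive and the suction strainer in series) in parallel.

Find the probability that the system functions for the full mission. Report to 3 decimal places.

0.885

Series (pressure transmitter and centrifugal pump): 0.91690 × 0.75690 = 0.69400
Series (variable-frequency drive and suction strainer): 0.81750 × 0.76390 = 0.62449
Parallel ([0.69400] and [0.62449]): 1 − (1 − 0.69400)(1 − 0.62449) = 0.885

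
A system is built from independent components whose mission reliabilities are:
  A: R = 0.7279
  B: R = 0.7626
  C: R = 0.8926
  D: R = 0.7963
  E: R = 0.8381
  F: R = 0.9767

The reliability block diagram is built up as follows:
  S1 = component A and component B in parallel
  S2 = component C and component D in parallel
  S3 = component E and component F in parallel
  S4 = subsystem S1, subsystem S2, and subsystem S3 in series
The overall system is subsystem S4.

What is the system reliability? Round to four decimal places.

Parallel (A and B): 1 − (1 − 0.727900)(1 − 0.762600) = 0.935403
Parallel (C and D): 1 − (1 − 0.892600)(1 − 0.796300) = 0.978123
Parallel (E and F): 1 − (1 − 0.838100)(1 − 0.976700) = 0.996228
Series ([0.935403], [0.978123], and [0.996228]): 0.935403 × 0.978123 × 0.996228 = 0.9115

0.9115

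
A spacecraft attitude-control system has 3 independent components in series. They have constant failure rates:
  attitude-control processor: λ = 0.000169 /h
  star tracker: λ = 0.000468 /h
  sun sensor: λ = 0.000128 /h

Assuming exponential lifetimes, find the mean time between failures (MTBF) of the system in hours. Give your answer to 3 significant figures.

1310

Series of exponential components: λ_sys = Σ λ_i
λ_sys = 0.000169 + 0.000468 + 0.000128 = 7.6500e-04 /h
MTBF = 1 / λ_sys = 1310 h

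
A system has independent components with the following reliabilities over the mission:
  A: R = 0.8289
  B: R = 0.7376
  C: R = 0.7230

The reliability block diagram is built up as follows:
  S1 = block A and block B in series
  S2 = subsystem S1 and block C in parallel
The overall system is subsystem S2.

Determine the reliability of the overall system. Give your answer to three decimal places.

0.892

Series (A and B): 0.82890 × 0.73760 = 0.61140
Parallel ([0.61140] and C): 1 − (1 − 0.61140)(1 − 0.72300) = 0.892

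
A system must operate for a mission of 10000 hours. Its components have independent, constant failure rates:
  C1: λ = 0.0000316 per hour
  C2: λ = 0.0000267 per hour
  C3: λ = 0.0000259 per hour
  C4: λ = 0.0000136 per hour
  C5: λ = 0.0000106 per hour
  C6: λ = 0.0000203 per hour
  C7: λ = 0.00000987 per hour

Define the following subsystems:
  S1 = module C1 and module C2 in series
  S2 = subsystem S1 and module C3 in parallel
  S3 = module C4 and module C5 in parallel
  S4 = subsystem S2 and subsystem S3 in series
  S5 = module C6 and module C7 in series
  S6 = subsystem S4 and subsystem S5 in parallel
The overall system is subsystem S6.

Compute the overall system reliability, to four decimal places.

0.9708

R(C1) = exp(−0.0000316 × 10000) = 0.729059
R(C2) = exp(−0.0000267 × 10000) = 0.765673
R(C3) = exp(−0.0000259 × 10000) = 0.771823
R(C4) = exp(−0.0000136 × 10000) = 0.872843
R(C5) = exp(−0.0000106 × 10000) = 0.899425
R(C6) = exp(−0.0000203 × 10000) = 0.816278
R(C7) = exp(−0.00000987 × 10000) = 0.906014
Series (C1 and C2): 0.729059 × 0.765673 = 0.558221
Parallel ([0.558221] and C3): 1 − (1 − 0.558221)(1 − 0.771823) = 0.899196
Parallel (C4 and C5): 1 − (1 − 0.872843)(1 − 0.899425) = 0.987211
Series ([0.899196] and [0.987211]): 0.899196 × 0.987211 = 0.887696
Series (C6 and C7): 0.816278 × 0.906014 = 0.739559
Parallel ([0.887696] and [0.739559]): 1 − (1 − 0.887696)(1 − 0.739559) = 0.9708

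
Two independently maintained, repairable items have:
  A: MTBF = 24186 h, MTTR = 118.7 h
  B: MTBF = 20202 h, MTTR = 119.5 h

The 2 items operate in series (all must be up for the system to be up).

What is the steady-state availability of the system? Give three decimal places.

0.989

A(A) = MTBF/(MTBF+MTTR) = 24186/(24186+118.7) = 0.995116
A(B) = MTBF/(MTBF+MTTR) = 20202/(20202+119.5) = 0.994120
Series availability: 0.995116 × 0.994120 = 0.989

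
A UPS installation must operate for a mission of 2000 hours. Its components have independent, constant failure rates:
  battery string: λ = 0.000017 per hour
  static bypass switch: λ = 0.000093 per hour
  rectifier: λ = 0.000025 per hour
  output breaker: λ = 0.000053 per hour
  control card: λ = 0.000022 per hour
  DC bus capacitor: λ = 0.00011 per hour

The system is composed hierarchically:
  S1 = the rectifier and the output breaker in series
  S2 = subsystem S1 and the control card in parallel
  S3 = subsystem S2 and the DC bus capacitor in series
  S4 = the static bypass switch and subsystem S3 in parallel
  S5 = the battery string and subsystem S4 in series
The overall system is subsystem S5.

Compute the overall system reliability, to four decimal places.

0.9334

R(battery string) = exp(−0.000017 × 2000) = 0.966572
R(static bypass switch) = exp(−0.000093 × 2000) = 0.830274
R(rectifier) = exp(−0.000025 × 2000) = 0.951229
R(output breaker) = exp(−0.000053 × 2000) = 0.899425
R(control card) = exp(−0.000022 × 2000) = 0.956954
R(DC bus capacitor) = exp(−0.00011 × 2000) = 0.802519
Series (rectifier and output breaker): 0.951229 × 0.899425 = 0.855559
Parallel ([0.855559] and control card): 1 − (1 − 0.855559)(1 − 0.956954) = 0.993782
Series ([0.993782] and DC bus capacitor): 0.993782 × 0.802519 = 0.797529
Parallel (static bypass switch and [0.797529]): 1 − (1 − 0.830274)(1 − 0.797529) = 0.965635
Series (battery string and [0.965635]): 0.966572 × 0.965635 = 0.9334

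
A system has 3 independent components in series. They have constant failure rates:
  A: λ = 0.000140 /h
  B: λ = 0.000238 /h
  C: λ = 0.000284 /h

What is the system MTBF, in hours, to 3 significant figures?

Series of exponential components: λ_sys = Σ λ_i
λ_sys = 0.000140 + 0.000238 + 0.000284 = 6.6200e-04 /h
MTBF = 1 / λ_sys = 1510 h

1510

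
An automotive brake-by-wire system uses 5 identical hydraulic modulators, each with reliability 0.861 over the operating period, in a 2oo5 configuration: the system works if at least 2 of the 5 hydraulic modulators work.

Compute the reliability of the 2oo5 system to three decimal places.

0.998

R = Σ_{i=2}^{5} C(5,i) p^i (1−p)^{5−i} with p = 0.861
C(5,2)·0.861^2·0.139^3 = 0.01991
C(5,3)·0.861^3·0.139^2 = 0.12332
C(5,4)·0.861^4·0.139^1 = 0.38194
C(5,5)·0.861^5·0.139^0 = 0.47317
Sum = 0.998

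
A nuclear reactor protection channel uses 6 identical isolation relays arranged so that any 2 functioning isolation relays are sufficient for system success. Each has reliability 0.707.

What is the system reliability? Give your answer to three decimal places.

0.990

R = Σ_{i=2}^{6} C(6,i) p^i (1−p)^{6−i} with p = 0.707
C(6,2)·0.707^2·0.293^4 = 0.05526
C(6,3)·0.707^3·0.293^3 = 0.17778
C(6,4)·0.707^4·0.293^2 = 0.32174
C(6,5)·0.707^5·0.293^1 = 0.31054
C(6,6)·0.707^6·0.293^0 = 0.12489
Sum = 0.990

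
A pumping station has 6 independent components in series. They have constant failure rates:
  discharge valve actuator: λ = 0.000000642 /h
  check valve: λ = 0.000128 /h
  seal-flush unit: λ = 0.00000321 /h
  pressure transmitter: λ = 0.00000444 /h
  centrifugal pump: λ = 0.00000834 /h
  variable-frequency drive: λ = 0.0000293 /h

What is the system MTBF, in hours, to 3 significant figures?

5750

Series of exponential components: λ_sys = Σ λ_i
λ_sys = 0.000000642 + 0.000128 + 0.00000321 + 0.00000444 + 0.00000834 + 0.0000293 = 1.7393e-04 /h
MTBF = 1 / λ_sys = 5750 h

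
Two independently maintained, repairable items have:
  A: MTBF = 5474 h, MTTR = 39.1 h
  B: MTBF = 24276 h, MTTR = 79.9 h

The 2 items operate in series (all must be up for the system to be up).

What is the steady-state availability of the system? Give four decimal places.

A(A) = MTBF/(MTBF+MTTR) = 5474/(5474+39.1) = 0.992908
A(B) = MTBF/(MTBF+MTTR) = 24276/(24276+79.9) = 0.996719
Series availability: 0.992908 × 0.996719 = 0.9897

0.9897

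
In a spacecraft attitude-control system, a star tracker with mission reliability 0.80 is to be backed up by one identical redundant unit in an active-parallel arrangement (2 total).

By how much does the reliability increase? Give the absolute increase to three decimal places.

0.160

R_before = 0.80
R_after = 1 − (1 − 0.80)^2 = 0.960
ΔR = 0.960 − 0.80 = 0.160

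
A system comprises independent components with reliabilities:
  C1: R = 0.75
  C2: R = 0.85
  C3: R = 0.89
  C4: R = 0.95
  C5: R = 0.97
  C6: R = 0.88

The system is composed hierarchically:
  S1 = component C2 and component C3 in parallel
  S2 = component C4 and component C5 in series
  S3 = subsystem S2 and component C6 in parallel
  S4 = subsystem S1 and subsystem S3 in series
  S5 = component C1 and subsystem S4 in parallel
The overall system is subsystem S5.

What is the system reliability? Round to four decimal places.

0.9936

Parallel (C2 and C3): 1 − (1 − 0.850000)(1 − 0.890000) = 0.983500
Series (C4 and C5): 0.950000 × 0.970000 = 0.921500
Parallel ([0.921500] and C6): 1 − (1 − 0.921500)(1 − 0.880000) = 0.990580
Series ([0.983500] and [0.990580]): 0.983500 × 0.990580 = 0.974235
Parallel (C1 and [0.974235]): 1 − (1 − 0.750000)(1 − 0.974235) = 0.9936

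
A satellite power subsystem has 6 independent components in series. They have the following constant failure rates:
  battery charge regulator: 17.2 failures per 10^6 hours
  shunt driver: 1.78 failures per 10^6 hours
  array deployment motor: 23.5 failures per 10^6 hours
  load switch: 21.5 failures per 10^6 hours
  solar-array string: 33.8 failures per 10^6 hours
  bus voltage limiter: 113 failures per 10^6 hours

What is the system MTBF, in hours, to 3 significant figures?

Series of exponential components: λ_sys = Σ λ_i
λ_sys = 0.0000172 + 0.00000178 + 0.0000235 + 0.0000215 + 0.0000338 + 0.000113 = 2.1078e-04 /h
MTBF = 1 / λ_sys = 4740 h

4740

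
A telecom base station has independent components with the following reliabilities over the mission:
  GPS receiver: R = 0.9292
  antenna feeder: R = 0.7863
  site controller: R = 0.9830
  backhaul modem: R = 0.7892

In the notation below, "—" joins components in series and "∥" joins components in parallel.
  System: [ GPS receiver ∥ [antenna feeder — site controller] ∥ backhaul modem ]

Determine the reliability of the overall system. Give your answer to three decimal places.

Series (antenna feeder and site controller): 0.78630 × 0.98300 = 0.77293
Parallel (GPS receiver, [0.77293], and backhaul modem): 1 − (1 − 0.92920)(1 − 0.77293)(1 − 0.78920) = 0.997

0.997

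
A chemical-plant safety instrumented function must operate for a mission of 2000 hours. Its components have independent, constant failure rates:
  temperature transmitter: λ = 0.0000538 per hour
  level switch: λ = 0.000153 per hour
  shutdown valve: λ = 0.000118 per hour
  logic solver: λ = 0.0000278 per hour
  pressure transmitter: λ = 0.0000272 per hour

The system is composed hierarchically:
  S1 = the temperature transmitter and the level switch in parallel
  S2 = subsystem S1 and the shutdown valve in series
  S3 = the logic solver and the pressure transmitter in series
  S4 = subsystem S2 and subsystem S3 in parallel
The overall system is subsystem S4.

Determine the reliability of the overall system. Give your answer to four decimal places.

R(temperature transmitter) = exp(−0.0000538 × 2000) = 0.897987
R(level switch) = exp(−0.000153 × 2000) = 0.736387
R(shutdown valve) = exp(−0.000118 × 2000) = 0.789781
R(logic solver) = exp(−0.0000278 × 2000) = 0.945917
R(pressure transmitter) = exp(−0.0000272 × 2000) = 0.947053
Parallel (temperature transmitter and level switch): 1 − (1 − 0.897987)(1 − 0.736387) = 0.973108
Series ([0.973108] and shutdown valve): 0.973108 × 0.789781 = 0.768542
Series (logic solver and pressure transmitter): 0.945917 × 0.947053 = 0.895834
Parallel ([0.768542] and [0.895834]): 1 − (1 − 0.768542)(1 − 0.895834) = 0.9759

0.9759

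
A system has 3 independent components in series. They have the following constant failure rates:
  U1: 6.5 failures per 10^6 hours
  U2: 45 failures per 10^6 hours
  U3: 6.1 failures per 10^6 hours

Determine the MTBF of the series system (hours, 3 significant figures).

17400

Series of exponential components: λ_sys = Σ λ_i
λ_sys = 0.0000065 + 0.000045 + 0.0000061 = 5.7600e-05 /h
MTBF = 1 / λ_sys = 17400 h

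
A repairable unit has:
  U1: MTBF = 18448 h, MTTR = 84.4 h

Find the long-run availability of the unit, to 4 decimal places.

0.9954

A(U1) = MTBF/(MTBF+MTTR) = 18448/(18448+84.4) = 0.9954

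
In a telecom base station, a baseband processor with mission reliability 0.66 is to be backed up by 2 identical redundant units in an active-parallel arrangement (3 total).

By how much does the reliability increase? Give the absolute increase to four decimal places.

0.3007

R_before = 0.66
R_after = 1 − (1 − 0.66)^3 = 0.9607
ΔR = 0.9607 − 0.66 = 0.3007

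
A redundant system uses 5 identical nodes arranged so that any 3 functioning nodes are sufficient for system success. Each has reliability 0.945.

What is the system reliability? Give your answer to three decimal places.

R = Σ_{i=3}^{5} C(5,i) p^i (1−p)^{5−i} with p = 0.945
C(5,3)·0.945^3·0.055^2 = 0.02553
C(5,4)·0.945^4·0.055^1 = 0.21931
C(5,5)·0.945^5·0.055^0 = 0.75363
Sum = 0.998

0.998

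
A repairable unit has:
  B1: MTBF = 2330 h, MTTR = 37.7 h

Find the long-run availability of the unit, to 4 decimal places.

A(B1) = MTBF/(MTBF+MTTR) = 2330/(2330+37.7) = 0.9841

0.9841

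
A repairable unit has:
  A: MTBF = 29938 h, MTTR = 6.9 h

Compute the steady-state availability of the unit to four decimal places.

A(A) = MTBF/(MTBF+MTTR) = 29938/(29938+6.9) = 0.9998

0.9998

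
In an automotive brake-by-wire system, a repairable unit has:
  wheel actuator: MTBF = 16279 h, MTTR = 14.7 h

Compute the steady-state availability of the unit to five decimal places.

0.99910

A(wheel actuator) = MTBF/(MTBF+MTTR) = 16279/(16279+14.7) = 0.99910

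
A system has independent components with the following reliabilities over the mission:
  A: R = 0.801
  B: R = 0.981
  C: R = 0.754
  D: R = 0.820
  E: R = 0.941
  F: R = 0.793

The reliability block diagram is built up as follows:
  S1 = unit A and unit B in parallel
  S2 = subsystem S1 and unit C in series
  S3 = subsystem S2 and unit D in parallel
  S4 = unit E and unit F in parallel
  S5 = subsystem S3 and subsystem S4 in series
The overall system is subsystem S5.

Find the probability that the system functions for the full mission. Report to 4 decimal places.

0.9435

Parallel (A and B): 1 − (1 − 0.801000)(1 − 0.981000) = 0.996219
Series ([0.996219] and C): 0.996219 × 0.754000 = 0.751149
Parallel ([0.751149] and D): 1 − (1 − 0.751149)(1 − 0.820000) = 0.955207
Parallel (E and F): 1 − (1 − 0.941000)(1 − 0.793000) = 0.987787
Series ([0.955207] and [0.987787]): 0.955207 × 0.987787 = 0.9435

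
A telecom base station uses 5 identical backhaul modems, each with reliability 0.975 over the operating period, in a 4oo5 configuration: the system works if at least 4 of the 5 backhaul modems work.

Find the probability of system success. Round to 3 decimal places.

0.994

R = Σ_{i=4}^{5} C(5,i) p^i (1−p)^{5−i} with p = 0.975
C(5,4)·0.975^4·0.025^1 = 0.11296
C(5,5)·0.975^5·0.025^0 = 0.88110
Sum = 0.994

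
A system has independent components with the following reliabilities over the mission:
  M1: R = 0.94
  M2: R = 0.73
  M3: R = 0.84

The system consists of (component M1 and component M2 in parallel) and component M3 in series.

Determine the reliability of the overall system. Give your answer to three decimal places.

0.826

Parallel (M1 and M2): 1 − (1 − 0.94000)(1 − 0.73000) = 0.98380
Series ([0.98380] and M3): 0.98380 × 0.84000 = 0.826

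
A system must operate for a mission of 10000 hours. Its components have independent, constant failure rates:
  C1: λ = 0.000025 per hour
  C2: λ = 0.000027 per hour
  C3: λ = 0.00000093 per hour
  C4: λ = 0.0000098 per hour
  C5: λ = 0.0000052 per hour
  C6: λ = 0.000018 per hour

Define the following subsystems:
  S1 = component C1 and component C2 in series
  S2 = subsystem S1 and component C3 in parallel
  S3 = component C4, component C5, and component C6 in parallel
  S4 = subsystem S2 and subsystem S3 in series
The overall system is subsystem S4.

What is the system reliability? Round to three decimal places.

0.995

R(C1) = exp(−0.000025 × 10000) = 0.77880
R(C2) = exp(−0.000027 × 10000) = 0.76338
R(C3) = exp(−0.00000093 × 10000) = 0.99074
R(C4) = exp(−0.0000098 × 10000) = 0.90665
R(C5) = exp(−0.0000052 × 10000) = 0.94933
R(C6) = exp(−0.000018 × 10000) = 0.83527
Series (C1 and C2): 0.77880 × 0.76338 = 0.59452
Parallel ([0.59452] and C3): 1 − (1 − 0.59452)(1 − 0.99074) = 0.99625
Parallel (C4, C5, and C6): 1 − (1 − 0.90665)(1 − 0.94933)(1 − 0.83527) = 0.99922
Series ([0.99625] and [0.99922]): 0.99625 × 0.99922 = 0.995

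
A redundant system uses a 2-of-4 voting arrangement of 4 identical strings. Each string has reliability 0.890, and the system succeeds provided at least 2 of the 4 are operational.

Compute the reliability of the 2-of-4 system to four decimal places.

0.9951

R = Σ_{i=2}^{4} C(4,i) p^i (1−p)^{4−i} with p = 0.890
C(4,2)·0.890^2·0.110^2 = 0.057506
C(4,3)·0.890^3·0.110^1 = 0.310186
C(4,4)·0.890^4·0.110^0 = 0.627422
Sum = 0.9951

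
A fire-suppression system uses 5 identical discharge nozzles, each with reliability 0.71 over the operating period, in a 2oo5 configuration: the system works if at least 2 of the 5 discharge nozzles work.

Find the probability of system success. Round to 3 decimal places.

R = Σ_{i=2}^{5} C(5,i) p^i (1−p)^{5−i} with p = 0.71
C(5,2)·0.71^2·0.29^3 = 0.12294
C(5,3)·0.71^3·0.29^2 = 0.30100
C(5,4)·0.71^4·0.29^1 = 0.36847
C(5,5)·0.71^5·0.29^0 = 0.18042
Sum = 0.973

0.973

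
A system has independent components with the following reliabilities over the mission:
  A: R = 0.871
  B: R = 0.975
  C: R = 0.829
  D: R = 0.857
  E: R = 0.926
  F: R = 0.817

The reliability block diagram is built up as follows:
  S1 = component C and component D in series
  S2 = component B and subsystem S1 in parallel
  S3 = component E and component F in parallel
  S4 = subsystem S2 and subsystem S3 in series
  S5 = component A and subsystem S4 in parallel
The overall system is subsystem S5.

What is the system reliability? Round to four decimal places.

Series (C and D): 0.829000 × 0.857000 = 0.710453
Parallel (B and [0.710453]): 1 − (1 − 0.975000)(1 − 0.710453) = 0.992761
Parallel (E and F): 1 − (1 − 0.926000)(1 − 0.817000) = 0.986458
Series ([0.992761] and [0.986458]): 0.992761 × 0.986458 = 0.979317
Parallel (A and [0.979317]): 1 − (1 − 0.871000)(1 − 0.979317) = 0.9973

0.9973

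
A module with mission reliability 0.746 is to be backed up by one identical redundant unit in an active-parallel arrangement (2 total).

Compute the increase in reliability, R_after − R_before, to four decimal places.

0.1895

R_before = 0.746
R_after = 1 − (1 − 0.746)^2 = 0.9355
ΔR = 0.9355 − 0.746 = 0.1895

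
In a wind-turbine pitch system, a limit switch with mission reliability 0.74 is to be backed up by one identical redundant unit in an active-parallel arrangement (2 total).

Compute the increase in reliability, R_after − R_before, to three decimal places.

R_before = 0.74
R_after = 1 − (1 − 0.74)^2 = 0.932
ΔR = 0.932 − 0.74 = 0.192

0.192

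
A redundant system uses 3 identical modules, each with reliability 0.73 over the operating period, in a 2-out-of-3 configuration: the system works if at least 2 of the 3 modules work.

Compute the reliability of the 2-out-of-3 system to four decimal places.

0.8207

R = Σ_{i=2}^{3} C(3,i) p^i (1−p)^{3−i} with p = 0.73
C(3,2)·0.73^2·0.27^1 = 0.431649
C(3,3)·0.73^3·0.27^0 = 0.389017
Sum = 0.8207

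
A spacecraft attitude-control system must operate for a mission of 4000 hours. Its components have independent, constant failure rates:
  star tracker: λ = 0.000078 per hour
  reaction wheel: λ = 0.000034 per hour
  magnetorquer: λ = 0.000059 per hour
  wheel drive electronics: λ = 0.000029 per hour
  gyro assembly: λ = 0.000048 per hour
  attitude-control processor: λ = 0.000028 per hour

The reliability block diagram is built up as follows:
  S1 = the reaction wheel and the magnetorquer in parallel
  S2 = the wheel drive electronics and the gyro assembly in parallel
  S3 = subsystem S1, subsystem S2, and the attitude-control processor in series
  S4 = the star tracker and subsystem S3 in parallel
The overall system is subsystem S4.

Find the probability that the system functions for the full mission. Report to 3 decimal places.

0.961

R(star tracker) = exp(−0.000078 × 4000) = 0.73198
R(reaction wheel) = exp(−0.000034 × 4000) = 0.87284
R(magnetorquer) = exp(−0.000059 × 4000) = 0.78978
R(wheel drive electronics) = exp(−0.000029 × 4000) = 0.89048
R(gyro assembly) = exp(−0.000048 × 4000) = 0.82531
R(attitude-control processor) = exp(−0.000028 × 4000) = 0.89404
Parallel (reaction wheel and magnetorquer): 1 − (1 − 0.87284)(1 − 0.78978) = 0.97327
Parallel (wheel drive electronics and gyro assembly): 1 − (1 − 0.89048)(1 − 0.82531) = 0.98087
Series ([0.97327], [0.98087], and attitude-control processor): 0.97327 × 0.98087 × 0.89404 = 0.85350
Parallel (star tracker and [0.85350]): 1 − (1 − 0.73198)(1 − 0.85350) = 0.961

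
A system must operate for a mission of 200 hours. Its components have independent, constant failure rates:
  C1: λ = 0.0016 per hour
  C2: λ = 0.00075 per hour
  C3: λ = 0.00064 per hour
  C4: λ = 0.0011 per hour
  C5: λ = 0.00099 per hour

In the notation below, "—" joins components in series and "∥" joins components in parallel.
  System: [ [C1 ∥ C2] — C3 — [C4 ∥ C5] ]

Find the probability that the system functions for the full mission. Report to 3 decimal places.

0.816

R(C1) = exp(−0.0016 × 200) = 0.72615
R(C2) = exp(−0.00075 × 200) = 0.86071
R(C3) = exp(−0.00064 × 200) = 0.87985
R(C4) = exp(−0.0011 × 200) = 0.80252
R(C5) = exp(−0.00099 × 200) = 0.82037
Parallel (C1 and C2): 1 − (1 − 0.72615)(1 − 0.86071) = 0.96186
Parallel (C4 and C5): 1 − (1 − 0.80252)(1 − 0.82037) = 0.96453
Series ([0.96186], C3, and [0.96453]): 0.96186 × 0.87985 × 0.96453 = 0.816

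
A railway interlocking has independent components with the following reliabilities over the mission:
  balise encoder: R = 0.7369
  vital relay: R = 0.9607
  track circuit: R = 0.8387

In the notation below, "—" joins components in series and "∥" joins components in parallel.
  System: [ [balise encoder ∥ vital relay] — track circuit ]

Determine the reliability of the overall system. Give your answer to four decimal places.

Parallel (balise encoder and vital relay): 1 − (1 − 0.736900)(1 − 0.960700) = 0.989660
Series ([0.989660] and track circuit): 0.989660 × 0.838700 = 0.8300

0.8300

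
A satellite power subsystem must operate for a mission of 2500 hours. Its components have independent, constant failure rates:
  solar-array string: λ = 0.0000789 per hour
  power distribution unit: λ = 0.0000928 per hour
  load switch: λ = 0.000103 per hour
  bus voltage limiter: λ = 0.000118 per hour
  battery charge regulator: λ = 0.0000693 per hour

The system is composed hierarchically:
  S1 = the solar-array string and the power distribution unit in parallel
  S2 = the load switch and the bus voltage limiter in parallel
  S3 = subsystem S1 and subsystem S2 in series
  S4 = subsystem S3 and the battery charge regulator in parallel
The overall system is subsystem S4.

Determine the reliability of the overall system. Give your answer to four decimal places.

0.9852

R(solar-array string) = exp(−0.0000789 × 2500) = 0.820985
R(power distribution unit) = exp(−0.0000928 × 2500) = 0.792946
R(load switch) = exp(−0.000103 × 2500) = 0.772982
R(bus voltage limiter) = exp(−0.000118 × 2500) = 0.744532
R(battery charge regulator) = exp(−0.0000693 × 2500) = 0.840927
Parallel (solar-array string and power distribution unit): 1 − (1 − 0.820985)(1 − 0.792946) = 0.962934
Parallel (load switch and bus voltage limiter): 1 − (1 − 0.772982)(1 − 0.744532) = 0.942004
Series ([0.962934] and [0.942004]): 0.962934 × 0.942004 = 0.907088
Parallel ([0.907088] and battery charge regulator): 1 − (1 − 0.907088)(1 − 0.840927) = 0.9852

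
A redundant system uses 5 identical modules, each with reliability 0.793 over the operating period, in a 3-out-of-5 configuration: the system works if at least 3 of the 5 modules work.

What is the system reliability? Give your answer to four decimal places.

R = Σ_{i=3}^{5} C(5,i) p^i (1−p)^{5−i} with p = 0.793
C(5,3)·0.793^3·0.207^2 = 0.213678
C(5,4)·0.793^4·0.207^1 = 0.409292
C(5,5)·0.793^5·0.207^0 = 0.313593
Sum = 0.9366

0.9366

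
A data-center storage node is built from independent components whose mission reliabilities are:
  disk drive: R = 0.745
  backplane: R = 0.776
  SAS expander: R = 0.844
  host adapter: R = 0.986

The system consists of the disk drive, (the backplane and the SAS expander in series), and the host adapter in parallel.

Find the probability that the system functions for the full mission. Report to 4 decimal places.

0.9988

Series (backplane and SAS expander): 0.776000 × 0.844000 = 0.654944
Parallel (disk drive, [0.654944], and host adapter): 1 − (1 − 0.745000)(1 − 0.654944)(1 − 0.986000) = 0.9988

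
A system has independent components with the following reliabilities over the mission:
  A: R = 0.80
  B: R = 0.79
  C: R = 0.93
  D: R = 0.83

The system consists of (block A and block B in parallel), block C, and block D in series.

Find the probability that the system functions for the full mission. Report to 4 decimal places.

0.7395

Parallel (A and B): 1 − (1 − 0.800000)(1 − 0.790000) = 0.958000
Series ([0.958000], C, and D): 0.958000 × 0.930000 × 0.830000 = 0.7395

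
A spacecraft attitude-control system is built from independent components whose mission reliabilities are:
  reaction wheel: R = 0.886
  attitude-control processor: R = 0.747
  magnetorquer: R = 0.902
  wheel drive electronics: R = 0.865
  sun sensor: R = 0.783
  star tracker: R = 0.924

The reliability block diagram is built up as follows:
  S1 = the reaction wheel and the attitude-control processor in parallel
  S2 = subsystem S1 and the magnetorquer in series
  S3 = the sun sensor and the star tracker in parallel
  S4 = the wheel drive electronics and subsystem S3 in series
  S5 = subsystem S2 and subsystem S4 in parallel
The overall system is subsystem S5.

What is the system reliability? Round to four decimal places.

0.9815

Parallel (reaction wheel and attitude-control processor): 1 − (1 − 0.886000)(1 − 0.747000) = 0.971158
Series ([0.971158] and magnetorquer): 0.971158 × 0.902000 = 0.875985
Parallel (sun sensor and star tracker): 1 − (1 − 0.783000)(1 − 0.924000) = 0.983508
Series (wheel drive electronics and [0.983508]): 0.865000 × 0.983508 = 0.850734
Parallel ([0.875985] and [0.850734]): 1 − (1 − 0.875985)(1 − 0.850734) = 0.9815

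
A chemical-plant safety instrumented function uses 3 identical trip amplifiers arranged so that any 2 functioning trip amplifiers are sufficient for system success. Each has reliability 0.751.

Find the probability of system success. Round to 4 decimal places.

R = Σ_{i=2}^{3} C(3,i) p^i (1−p)^{3−i} with p = 0.751
C(3,2)·0.751^2·0.249^1 = 0.421309
C(3,3)·0.751^3·0.249^0 = 0.423565
Sum = 0.8449

0.8449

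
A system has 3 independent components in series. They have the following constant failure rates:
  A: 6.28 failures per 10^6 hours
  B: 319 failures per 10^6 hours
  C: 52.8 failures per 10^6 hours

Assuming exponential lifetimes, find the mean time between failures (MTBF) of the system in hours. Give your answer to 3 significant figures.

Series of exponential components: λ_sys = Σ λ_i
λ_sys = 0.00000628 + 0.000319 + 0.0000528 = 3.7808e-04 /h
MTBF = 1 / λ_sys = 2640 h

2640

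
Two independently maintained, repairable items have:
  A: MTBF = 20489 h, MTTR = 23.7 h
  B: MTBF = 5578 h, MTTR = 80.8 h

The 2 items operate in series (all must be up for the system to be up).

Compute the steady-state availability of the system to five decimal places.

0.98458

A(A) = MTBF/(MTBF+MTTR) = 20489/(20489+23.7) = 0.998845
A(B) = MTBF/(MTBF+MTTR) = 5578/(5578+80.8) = 0.985721
Series availability: 0.998845 × 0.985721 = 0.98458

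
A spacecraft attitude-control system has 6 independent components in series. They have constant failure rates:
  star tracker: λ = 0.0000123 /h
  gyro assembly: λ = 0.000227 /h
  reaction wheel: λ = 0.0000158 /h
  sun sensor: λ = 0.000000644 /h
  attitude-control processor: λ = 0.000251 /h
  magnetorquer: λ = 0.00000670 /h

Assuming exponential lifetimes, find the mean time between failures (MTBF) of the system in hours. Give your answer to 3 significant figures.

1950

Series of exponential components: λ_sys = Σ λ_i
λ_sys = 0.0000123 + 0.000227 + 0.0000158 + 0.000000644 + 0.000251 + 0.00000670 = 5.1344e-04 /h
MTBF = 1 / λ_sys = 1950 h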